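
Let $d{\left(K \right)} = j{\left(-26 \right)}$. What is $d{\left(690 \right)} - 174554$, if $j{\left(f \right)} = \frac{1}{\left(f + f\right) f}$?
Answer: $- \frac{235997007}{1352} \approx -1.7455 \cdot 10^{5}$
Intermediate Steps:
$j{\left(f \right)} = \frac{1}{2 f^{2}}$ ($j{\left(f \right)} = \frac{1}{2 f f} = \frac{\frac{1}{2} \frac{1}{f}}{f} = \frac{1}{2 f^{2}}$)
$d{\left(K \right)} = \frac{1}{1352}$ ($d{\left(K \right)} = \frac{1}{2 \cdot 676} = \frac{1}{2} \cdot \frac{1}{676} = \frac{1}{1352}$)
$d{\left(690 \right)} - 174554 = \frac{1}{1352} - 174554 = - \frac{235997007}{1352}$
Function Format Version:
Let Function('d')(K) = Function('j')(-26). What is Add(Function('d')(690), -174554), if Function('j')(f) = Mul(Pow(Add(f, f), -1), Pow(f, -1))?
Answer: Rational(-235997007, 1352) ≈ -1.7455e+5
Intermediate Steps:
Function('j')(f) = Mul(Rational(1, 2), Pow(f, -2)) (Function('j')(f) = Mul(Pow(Mul(2, f), -1), Pow(f, -1)) = Mul(Mul(Rational(1, 2), Pow(f, -1)), Pow(f, -1)) = Mul(Rational(1, 2), Pow(f, -2)))
Function('d')(K) = Rational(1, 1352) (Function('d')(K) = Mul(Rational(1, 2), Pow(-26, -2)) = Mul(Rational(1, 2), Rational(1, 676)) = Rational(1, 1352))
Add(Function('d')(690), -174554) = Add(Rational(1, 1352), -174554) = Rational(-235997007, 1352)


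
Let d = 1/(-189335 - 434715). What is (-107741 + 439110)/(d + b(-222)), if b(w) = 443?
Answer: 206790824450/276454149 ≈ 748.01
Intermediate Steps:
d = -1/624050 (d = 1/(-624050) = -1/624050 ≈ -1.6024e-6)
(-107741 + 439110)/(d + b(-222)) = (-107741 + 439110)/(-1/624050 + 443) = 331369/(276454149/624050) = 331369*(624050/276454149) = 206790824450/276454149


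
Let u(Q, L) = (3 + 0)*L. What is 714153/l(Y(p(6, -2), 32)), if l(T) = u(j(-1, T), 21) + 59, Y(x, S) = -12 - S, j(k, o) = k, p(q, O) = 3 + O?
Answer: 714153/122 ≈ 5853.7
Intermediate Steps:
u(Q, L) = 3*L
l(T) = 122 (l(T) = 3*21 + 59 = 63 + 59 = 122)
714153/l(Y(p(6, -2), 32)) = 714153/122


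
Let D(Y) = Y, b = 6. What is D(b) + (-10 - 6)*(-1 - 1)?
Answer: 38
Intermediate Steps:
D(b) + (-10 - 6)*(-1 - 1) = 6 + (-10 - 6)*(-1 - 1) = 6 - 16*(-2) = 6 + 32 = 38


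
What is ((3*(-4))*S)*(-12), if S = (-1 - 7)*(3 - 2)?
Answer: -1152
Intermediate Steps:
S = -8 (S = -8*1 = -8)
((3*(-4))*S)*(-12) = ((3*(-4))*(-8))*(-12) = -12*(-8)*(-12) = 96*(-12) = -1152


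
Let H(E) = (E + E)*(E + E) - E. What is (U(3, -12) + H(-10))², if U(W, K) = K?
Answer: 158404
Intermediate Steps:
H(E) = -E + 4*E² (H(E) = (2*E)*(2*E) - E = 4*E² - E = -E + 4*E²)
(U(3, -12) + H(-10))² = (-12 - 10*(-1 + 4*(-10)))² = (-12 - 10*(-1 - 40))² = (-12 - 10*(-41))² = (-12 + 410)² = 398² = 158404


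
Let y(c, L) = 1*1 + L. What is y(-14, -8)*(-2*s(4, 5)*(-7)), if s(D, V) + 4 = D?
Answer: 0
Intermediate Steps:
s(D, V) = -4 + D
y(c, L) = 1 + L
y(-14, -8)*(-2*s(4, 5)*(-7)) = (1 - 8)*(-2*(-4 + 4)*(-7)) = -7*(-2*0)*(-7) = -0*(-7) = -7*0 = 0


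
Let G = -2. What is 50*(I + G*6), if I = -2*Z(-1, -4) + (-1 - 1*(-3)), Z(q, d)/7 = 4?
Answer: -3300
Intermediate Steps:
Z(q, d) = 28 (Z(q, d) = 7*4 = 28)
I = -54 (I = -2*28 + (-1 - 1*(-3)) = -56 + (-1 + 3) = -56 + 2 = -54)
50*(I + G*6) = 50*(-54 - 2*6) = 50*(-54 - 12) = 50*(-66) = -3300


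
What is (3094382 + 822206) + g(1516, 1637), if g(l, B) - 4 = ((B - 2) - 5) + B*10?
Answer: 3934592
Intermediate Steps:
g(l, B) = -3 + 11*B (g(l, B) = 4 + (((B - 2) - 5) + B*10) = 4 + (((-2 + B) - 5) + 10*B) = 4 + ((-7 + B) + 10*B) = 4 + (-7 + 11*B) = -3 + 11*B)
(3094382 + 822206) + g(1516, 1637) = (3094382 + 822206) + (-3 + 11*1637) = 3916588 + (-3 + 18007) = 3916588 + 18004 = 3934592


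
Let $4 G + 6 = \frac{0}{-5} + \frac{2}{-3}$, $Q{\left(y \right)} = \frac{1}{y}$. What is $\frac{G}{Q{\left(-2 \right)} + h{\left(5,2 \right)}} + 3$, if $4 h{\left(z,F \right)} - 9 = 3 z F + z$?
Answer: $\frac{179}{63} \approx 2.8413$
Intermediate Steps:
$h{\left(z,F \right)} = \frac{9}{4} + \frac{z}{4} + \frac{3 F z}{4}$ ($h{\left(z,F \right)} = \frac{9}{4} + \frac{3 z F + z}{4} = \frac{9}{4} + \frac{3 F z + z}{4} = \frac{9}{4} + \frac{z + 3 F z}{4} = \frac{9}{4} + \left(\frac{z}{4} + \frac{3 F z}{4}\right) = \frac{9}{4} + \frac{z}{4} + \frac{3 F z}{4}$)
$G = - \frac{5}{3}$ ($G = - \frac{3}{2} + \frac{\frac{0}{-5} + \frac{2}{-3}}{4} = - \frac{3}{2} + \frac{0 \left(- \frac{1}{5}\right) + 2 \left(- \frac{1}{3}\right)}{4} = - \frac{3}{2} + \frac{0 - \frac{2}{3}}{4} = - \frac{3}{2} + \frac{1}{4} \left(- \frac{2}{3}\right) = - \frac{3}{2} - \frac{1}{6} = - \frac{5}{3} \approx -1.6667$)
$\frac{G}{Q{\left(-2 \right)} + h{\left(5,2 \right)}} + 3 = \frac{1}{\frac{1}{-2} + \left(\frac{9}{4} + \frac{1}{4} \cdot 5 + \frac{3}{4} \cdot 2 \cdot 5\right)} \left(- \frac{5}{3}\right) + 3 = \frac{1}{- \frac{1}{2} + \left(\frac{9}{4} + \frac{5}{4} + \frac{15}{2}\right)} \left(- \frac{5}{3}\right) + 3 = \frac{1}{- \frac{1}{2} + 11} \left(- \frac{5}{3}\right) + 3 = \frac{1}{\frac{21}{2}} \left(- \frac{5}{3}\right) + 3 = \frac{2}{21} \left(- \frac{5}{3}\right) + 3 = - \frac{10}{63} + 3 = \frac{179}{63}$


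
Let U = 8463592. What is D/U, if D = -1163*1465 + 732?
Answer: -1703063/8463592 ≈ -0.20122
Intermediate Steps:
D = -1703063 (D = -1703795 + 732 = -1703063)
D/U = -1703063/8463592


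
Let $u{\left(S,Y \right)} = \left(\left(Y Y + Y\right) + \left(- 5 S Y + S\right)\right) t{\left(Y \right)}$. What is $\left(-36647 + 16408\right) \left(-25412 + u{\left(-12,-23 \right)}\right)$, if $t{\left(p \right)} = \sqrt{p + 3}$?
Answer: $514313468 + 35863508 i \sqrt{5} \approx 5.1431 \cdot 10^{8} + 8.0193 \cdot 10^{7} i$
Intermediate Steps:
$t{\left(p \right)} = \sqrt{3 + p}$
$u{\left(S,Y \right)} = \sqrt{3 + Y} \left(S + Y + Y^{2} - 5 S Y\right)$ ($u{\left(S,Y \right)} = \left(\left(Y Y + Y\right) + \left(- 5 S Y + S\right)\right) \sqrt{3 + Y} = \left(\left(Y^{2} + Y\right) - \left(- S + 5 S Y\right)\right) \sqrt{3 + Y} = \left(\left(Y + Y^{2}\right) - \left(- S + 5 S Y\right)\right) \sqrt{3 + Y} = \left(S + Y + Y^{2} - 5 S Y\right) \sqrt{3 + Y} = \sqrt{3 + Y} \left(S + Y + Y^{2} - 5 S Y\right)$)
$\left(-36647 + 16408\right) \left(-25412 + u{\left(-12,-23 \right)}\right) = \left(-36647 + 16408\right) \left(-25412 + \sqrt{3 - 23} \left(-12 - 23 + \left(-23\right)^{2} - \left(-60\right) \left(-23\right)\right)\right) = - 20239 \left(-25412 + \sqrt{-20} \left(-12 - 23 + 529 - 1380\right)\right) = - 20239 \left(-25412 + 2 i \sqrt{5} \left(-886\right)\right) = - 20239 \left(-25412 - 1772 i \sqrt{5}\right) = 514313468 + 35863508 i \sqrt{5}$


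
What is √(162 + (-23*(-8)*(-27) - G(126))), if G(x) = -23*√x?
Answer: √(-4806 + 69*√14) ≈ 67.438*I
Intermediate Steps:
√(162 + (-23*(-8)*(-27) - G(126))) = √(162 + (-23*(-8)*(-27) - (-23)*√126)) = √(162 + (184*(-27) - (-23)*3*√14)) = √(162 + (-4968 - (-69)*√14)) = √(162 + (-4968 + 69*√14)) = √(-4806 + 69*√14)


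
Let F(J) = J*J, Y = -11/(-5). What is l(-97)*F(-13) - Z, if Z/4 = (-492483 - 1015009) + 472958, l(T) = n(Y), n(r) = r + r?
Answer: 20694398/5 ≈ 4.1389e+6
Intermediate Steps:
Y = 11/5 (Y = -11*(-⅕) = 11/5 ≈ 2.2000)
F(J) = J²
n(r) = 2*r
l(T) = 22/5 (l(T) = 2*(11/5) = 22/5)
Z = -4138136 (Z = 4*((-492483 - 1015009) + 472958) = 4*(-1507492 + 472958) = 4*(-1034534) = -4138136)
l(-97)*F(-13) - Z = (22/5)*(-13)² - 1*(-4138136) = (22/5)*169 + 4138136 = 3718/5 + 4138136 = 20694398/5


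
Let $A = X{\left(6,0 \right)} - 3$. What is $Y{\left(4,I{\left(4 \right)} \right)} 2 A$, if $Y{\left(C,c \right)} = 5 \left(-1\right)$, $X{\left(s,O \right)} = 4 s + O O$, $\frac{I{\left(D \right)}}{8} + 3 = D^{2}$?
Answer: $-210$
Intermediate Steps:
$I{\left(D \right)} = -24 + 8 D^{2}$
$X{\left(s,O \right)} = O^{2} + 4 s$ ($X{\left(s,O \right)} = 4 s + O^{2} = O^{2} + 4 s$)
$A = 21$ ($A = \left(0^{2} + 4 \cdot 6\right) - 3 = \left(0 + 24\right) - 3 = 24 - 3 = 21$)
$Y{\left(C,c \right)} = -5$
$Y{\left(4,I{\left(4 \right)} \right)} 2 A = \left(-5\right) 2 \cdot 21 = \left(-10\right) 21 = -210$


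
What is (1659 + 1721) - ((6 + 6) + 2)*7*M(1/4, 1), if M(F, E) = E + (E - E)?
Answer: 3282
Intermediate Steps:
M(F, E) = E (M(F, E) = E + 0 = E)
(1659 + 1721) - ((6 + 6) + 2)*7*M(1/4, 1) = (1659 + 1721) - ((6 + 6) + 2)*7 = 3380 - (12 + 2)*7 = 3380 - 14*7 = 3380 - 98 = 3282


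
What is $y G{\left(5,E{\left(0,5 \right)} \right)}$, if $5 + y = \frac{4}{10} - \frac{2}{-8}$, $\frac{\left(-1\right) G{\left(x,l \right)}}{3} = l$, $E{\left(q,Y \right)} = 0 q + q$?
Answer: $0$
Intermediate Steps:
$E{\left(q,Y \right)} = q$ ($E{\left(q,Y \right)} = 0 + q = q$)
$G{\left(x,l \right)} = - 3 l$
$y = - \frac{87}{20}$ ($y = -5 + \left(\frac{4}{10} - \frac{2}{-8}\right) = -5 + \left(4 \cdot \frac{1}{10} - - \frac{1}{4}\right) = -5 + \left(\frac{2}{5} + \frac{1}{4}\right) = -5 + \frac{13}{20} = - \frac{87}{20} \approx -4.35$)
$y G{\left(5,E{\left(0,5 \right)} \right)} = - \frac{87 \left(\left(-3\right) 0\right)}{20} = \left(- \frac{87}{20}\right) 0 = 0$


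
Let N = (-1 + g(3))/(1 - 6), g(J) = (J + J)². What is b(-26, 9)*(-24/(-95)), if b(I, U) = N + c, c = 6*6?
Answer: 696/95 ≈ 7.3263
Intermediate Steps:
g(J) = 4*J² (g(J) = (2*J)² = 4*J²)
N = -7 (N = (-1 + 4*3²)/(1 - 6) = (-1 + 4*9)/(-5) = (-1 + 36)*(-⅕) = 35*(-⅕) = -7)
c = 36
b(I, U) = 29 (b(I, U) = -7 + 36 = 29)
b(-26, 9)*(-24/(-95)) = 29*(-24/(-95)) = 29*(-24*(-1/95)) = 29*(24/95) = 696/95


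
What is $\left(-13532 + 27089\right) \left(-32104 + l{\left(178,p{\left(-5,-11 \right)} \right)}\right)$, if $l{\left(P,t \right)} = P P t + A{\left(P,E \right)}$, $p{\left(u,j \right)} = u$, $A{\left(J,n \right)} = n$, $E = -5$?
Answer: $-2583001653$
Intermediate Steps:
$l{\left(P,t \right)} = -5 + t P^{2}$ ($l{\left(P,t \right)} = P P t - 5 = P^{2} t - 5 = t P^{2} - 5 = -5 + t P^{2}$)
$\left(-13532 + 27089\right) \left(-32104 + l{\left(178,p{\left(-5,-11 \right)} \right)}\right) = \left(-13532 + 27089\right) \left(-32104 - \left(5 + 5 \cdot 178^{2}\right)\right) = 13557 \left(-32104 - 158425\right) = 13557 \left(-190529\right) = -2583001653$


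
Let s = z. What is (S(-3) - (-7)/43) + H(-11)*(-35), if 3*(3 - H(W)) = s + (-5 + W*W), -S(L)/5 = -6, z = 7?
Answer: 58487/43 ≈ 1360.2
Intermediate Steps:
S(L) = 30 (S(L) = -5*(-6) = 30)
s = 7
H(W) = 7/3 - W²/3 (H(W) = 3 - (7 + (-5 + W*W))/3 = 3 - (7 + (-5 + W²))/3 = 3 - (2 + W²)/3 = 3 + (-⅔ - W²/3) = 7/3 - W²/3)
(S(-3) - (-7)/43) + H(-11)*(-35) = (30 - (-7)/43) + (7/3 - ⅓*(-11)²)*(-35) = (30 - (-7)/43) + (7/3 - ⅓*121)*(-35) = (30 - 1*(-7/43)) + (7/3 - 121/3)*(-35) = (30 + 7/43) - 38*(-35) = 1297/43 + 1330 = 58487/43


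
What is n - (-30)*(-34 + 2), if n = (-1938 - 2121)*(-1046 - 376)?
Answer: 5770938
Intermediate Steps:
n = 5771898 (n = -4059*(-1422) = 5771898)
n - (-30)*(-34 + 2) = 5771898 - (-30)*(-34 + 2) = 5771898 - (-30)*(-32) = 5771898 - 1*960 = 5771898 - 960 = 5770938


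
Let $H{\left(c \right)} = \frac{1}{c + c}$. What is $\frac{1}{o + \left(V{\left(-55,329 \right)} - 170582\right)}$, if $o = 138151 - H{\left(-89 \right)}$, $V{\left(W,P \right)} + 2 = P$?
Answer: $- \frac{178}{5714511} \approx -3.1149 \cdot 10^{-5}$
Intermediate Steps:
$V{\left(W,P \right)} = -2 + P$
$H{\left(c \right)} = \frac{1}{2 c}$
$o = \frac{24590879}{178}$ ($o = 138151 - \frac{1}{2 \left(-89\right)} = 138151 - \frac{1}{2} \left(- \frac{1}{89}\right) = 138151 - - \frac{1}{178} = 138151 + \frac{1}{178} = \frac{24590879}{178} \approx 1.3815 \cdot 10^{5}$)
$\frac{1}{o + \left(V{\left(-55,329 \right)} - 170582\right)} = \frac{1}{\frac{24590879}{178} + \left(\left(-2 + 329\right) - 170582\right)} = \frac{1}{\frac{24590879}{178} + \left(327 - 170582\right)} = \frac{1}{\frac{24590879}{178} - 170255} = \frac{1}{- \frac{5714511}{178}} = - \frac{178}{5714511}$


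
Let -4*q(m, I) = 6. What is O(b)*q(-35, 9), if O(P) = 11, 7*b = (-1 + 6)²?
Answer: -33/2 ≈ -16.500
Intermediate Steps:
q(m, I) = -3/2 (q(m, I) = -¼*6 = -3/2)
b = 25/7 (b = (-1 + 6)²/7 = (⅐)*5² = (⅐)*25 = 25/7 ≈ 3.5714)
O(b)*q(-35, 9) = 11*(-3/2) = -33/2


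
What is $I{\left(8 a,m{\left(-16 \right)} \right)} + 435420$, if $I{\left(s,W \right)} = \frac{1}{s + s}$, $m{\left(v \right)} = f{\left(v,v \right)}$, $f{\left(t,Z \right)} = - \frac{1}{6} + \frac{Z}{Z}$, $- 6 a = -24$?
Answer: $\frac{27866881}{64} \approx 4.3542 \cdot 10^{5}$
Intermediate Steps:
$a = 4$ ($a = \left(- \frac{1}{6}\right) \left(-24\right) = 4$)
$f{\left(t,Z \right)} = \frac{5}{6}$ ($f{\left(t,Z \right)} = \left(-1\right) \frac{1}{6} + 1 = - \frac{1}{6} + 1 = \frac{5}{6}$)
$m{\left(v \right)} = \frac{5}{6}$
$I{\left(s,W \right)} = \frac{1}{2 s}$
$I{\left(8 a,m{\left(-16 \right)} \right)} + 435420 = \frac{1}{2 \cdot 8 \cdot 4} + 435420 = \frac{1}{2 \cdot 32} + 435420 = \frac{1}{2} \cdot \frac{1}{32} + 435420 = \frac{1}{64} + 435420 = \frac{27866881}{64}$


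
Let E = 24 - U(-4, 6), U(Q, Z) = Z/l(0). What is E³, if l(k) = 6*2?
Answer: 103823/8 ≈ 12978.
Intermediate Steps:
l(k) = 12
U(Q, Z) = Z/12
E = 47/2 (E = 24 - 6/12 = 24 - 1*½ = 24 - ½ = 47/2 ≈ 23.500)
E³ = (47/2)³ = 103823/8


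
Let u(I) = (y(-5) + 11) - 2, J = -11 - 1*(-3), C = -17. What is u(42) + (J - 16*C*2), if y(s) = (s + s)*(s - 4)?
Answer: 635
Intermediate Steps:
y(s) = 2*s*(-4 + s) (y(s) = (2*s)*(-4 + s) = 2*s*(-4 + s))
J = -8 (J = -11 + 3 = -8)
u(I) = 99 (u(I) = (2*(-5)*(-4 - 5) + 11) - 2 = (2*(-5)*(-9) + 11) - 2 = (90 + 11) - 2 = 101 - 2 = 99)
u(42) + (J - 16*C*2) = 99 + (-8 - (-272)*2) = 99 + (-8 - 16*(-34)) = 99 + (-8 + 544) = 99 + 536 = 635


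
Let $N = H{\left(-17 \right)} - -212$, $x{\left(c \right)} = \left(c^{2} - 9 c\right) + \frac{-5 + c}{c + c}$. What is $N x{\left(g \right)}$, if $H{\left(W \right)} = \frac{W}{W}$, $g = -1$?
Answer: $2769$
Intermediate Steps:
$H{\left(W \right)} = 1$
$x{\left(c \right)} = c^{2} - 9 c + \frac{-5 + c}{2 c}$ ($x{\left(c \right)} = \left(c^{2} - 9 c\right) + \frac{-5 + c}{2 c} = c^{2} - 9 c + \frac{-5 + c}{2 c}$)
$N = 213$ ($N = 1 - -212 = 1 + 212 = 213$)
$N x{\left(g \right)} = 213 \left(\frac{1}{2} + \left(-1\right)^{2} - -9 - \frac{5}{2 \left(-1\right)}\right) = 213 \left(\frac{1}{2} + 1 + 9 - - \frac{5}{2}\right) = 213 \left(\frac{1}{2} + 1 + 9 + \frac{5}{2}\right) = 213 \cdot 13 = 2769$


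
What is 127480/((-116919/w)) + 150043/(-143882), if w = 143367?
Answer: -876555382582879/5607513186 ≈ -1.5632e+5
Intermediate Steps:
127480/((-116919/w)) + 150043/(-143882) = 127480/((-116919/143367)) + 150043/(-143882) = 127480/((-116919*1/143367)) + 150043*(-1/143882) = 127480/(-38973/47789) - 150043/143882 = 127480*(-47789/38973) - 150043/143882 = -6092141720/38973 - 150043/143882 = -876555382582879/5607513186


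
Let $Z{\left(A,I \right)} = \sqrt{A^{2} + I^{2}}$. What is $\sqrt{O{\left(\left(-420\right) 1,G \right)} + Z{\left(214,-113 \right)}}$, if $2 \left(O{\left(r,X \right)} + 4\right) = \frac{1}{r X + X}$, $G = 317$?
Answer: $\frac{\sqrt{-282271454910 + 70567797316 \sqrt{58565}}}{265646} \approx 15.427$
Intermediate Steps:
$O{\left(r,X \right)} = -4 + \frac{1}{2 \left(X + X r\right)}$ ($O{\left(r,X \right)} = -4 + \frac{1}{2 \left(r X + X\right)} = -4 + \frac{1}{2 \left(X r + X\right)} = -4 + \frac{1}{2 \left(X + X r\right)}$)
$\sqrt{O{\left(\left(-420\right) 1,G \right)} + Z{\left(214,-113 \right)}} = \sqrt{\frac{1 - 2536 - 2536 \left(\left(-420\right) 1\right)}{2 \cdot 317 \left(1 - 420\right)} + \sqrt{214^{2} + \left(-113\right)^{2}}} = \sqrt{\frac{1}{2} \cdot \frac{1}{317} \frac{1}{1 - 420} \left(1 - 2536 - 2536 \left(-420\right)\right) + \sqrt{45796 + 12769}} = \sqrt{\frac{1}{2} \cdot \frac{1}{317} \frac{1}{-419} \left(1 - 2536 + 1065120\right) + \sqrt{58565}} = \sqrt{\frac{1}{2} \cdot \frac{1}{317} \left(- \frac{1}{419}\right) 1062585 + \sqrt{58565}} = \sqrt{- \frac{1062585}{265646} + \sqrt{58565}}$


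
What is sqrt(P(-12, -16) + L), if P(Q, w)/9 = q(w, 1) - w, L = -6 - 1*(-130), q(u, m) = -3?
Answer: sqrt(241) ≈ 15.524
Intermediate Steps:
L = 124 (L = -6 + 130 = 124)
P(Q, w) = -27 - 9*w (P(Q, w) = 9*(-3 - w) = -27 - 9*w)
sqrt(P(-12, -16) + L) = sqrt((-27 - 9*(-16)) + 124) = sqrt((-27 + 144) + 124) = sqrt(117 + 124) = sqrt(241)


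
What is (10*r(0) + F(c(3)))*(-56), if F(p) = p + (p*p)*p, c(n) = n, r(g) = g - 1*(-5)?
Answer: -4480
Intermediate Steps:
r(g) = 5 + g (r(g) = g + 5 = 5 + g)
F(p) = p + p³ (F(p) = p + p²*p = p + p³)
(10*r(0) + F(c(3)))*(-56) = (10*(5 + 0) + (3 + 3³))*(-56) = (10*5 + (3 + 27))*(-56) = (50 + 30)*(-56) = 80*(-56) = -4480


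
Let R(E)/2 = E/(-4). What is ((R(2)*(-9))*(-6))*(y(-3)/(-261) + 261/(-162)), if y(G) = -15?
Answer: 2433/29 ≈ 83.896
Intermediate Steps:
R(E) = -E/2 (R(E) = 2*(E/(-4)) = 2*(E*(-¼)) = 2*(-E/4) = -E/2)
((R(2)*(-9))*(-6))*(y(-3)/(-261) + 261/(-162)) = ((-½*2*(-9))*(-6))*(-15/(-261) + 261/(-162)) = (-1*(-9)*(-6))*(-15*(-1/261) + 261*(-1/162)) = (9*(-6))*(5/87 - 29/18) = -54*(-811/522) = 2433/29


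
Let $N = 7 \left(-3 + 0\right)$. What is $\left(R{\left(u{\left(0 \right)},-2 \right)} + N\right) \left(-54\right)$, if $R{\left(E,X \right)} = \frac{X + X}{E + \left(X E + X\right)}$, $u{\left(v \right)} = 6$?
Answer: $1107$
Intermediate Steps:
$R{\left(E,X \right)} = \frac{2 X}{E + X + E X}$ ($R{\left(E,X \right)} = \frac{2 X}{E + \left(E X + X\right)} = \frac{2 X}{E + \left(X + E X\right)} = \frac{2 X}{E + X + E X}$)
$N = -21$ ($N = 7 \left(-3\right) = -21$)
$\left(R{\left(u{\left(0 \right)},-2 \right)} + N\right) \left(-54\right) = \left(2 \left(-2\right) \frac{1}{6 - 2 + 6 \left(-2\right)} - 21\right) \left(-54\right) = \left(2 \left(-2\right) \frac{1}{6 - 2 - 12} - 21\right) \left(-54\right) = \left(2 \left(-2\right) \frac{1}{-8} - 21\right) \left(-54\right) = \left(2 \left(-2\right) \left(- \frac{1}{8}\right) - 21\right) \left(-54\right) = \left(\frac{1}{2} - 21\right) \left(-54\right) = \left(- \frac{41}{2}\right) \left(-54\right) = 1107$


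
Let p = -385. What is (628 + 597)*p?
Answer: -471625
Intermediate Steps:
(628 + 597)*p = (628 + 597)*(-385) = 1225*(-385) = -471625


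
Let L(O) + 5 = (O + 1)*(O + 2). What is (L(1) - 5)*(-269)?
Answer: 1076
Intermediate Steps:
L(O) = -5 + (1 + O)*(2 + O) (L(O) = -5 + (O + 1)*(O + 2) = -5 + (1 + O)*(2 + O))
(L(1) - 5)*(-269) = ((-3 + 1**2 + 3*1) - 5)*(-269) = ((-3 + 1 + 3) - 5)*(-269) = (1 - 5)*(-269) = -4*(-269) = 1076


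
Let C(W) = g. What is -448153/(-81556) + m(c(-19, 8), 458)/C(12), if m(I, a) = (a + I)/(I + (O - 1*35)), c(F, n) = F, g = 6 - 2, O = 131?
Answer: 10864638/1569953 ≈ 6.9204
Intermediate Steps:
g = 4
m(I, a) = (I + a)/(96 + I) (m(I, a) = (a + I)/(I + (131 - 1*35)) = (I + a)/(I + (131 - 35)) = (I + a)/(I + 96) = (I + a)/(96 + I))
C(W) = 4
-448153/(-81556) + m(c(-19, 8), 458)/C(12) = -448153/(-81556) + ((-19 + 458)/(96 - 19))/4 = -448153*(-1/81556) + (439/77)*(¼) = 448153/81556 + ((1/77)*439)*(¼) = 448153/81556 + (439/77)*(¼) = 448153/81556 + 439/308 = 10864638/1569953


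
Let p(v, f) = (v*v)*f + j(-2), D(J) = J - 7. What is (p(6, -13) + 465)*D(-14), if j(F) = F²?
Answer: -21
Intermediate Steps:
D(J) = -7 + J
p(v, f) = 4 + f*v² (p(v, f) = (v*v)*f + (-2)² = v²*f + 4 = f*v² + 4 = 4 + f*v²)
(p(6, -13) + 465)*D(-14) = ((4 - 13*6²) + 465)*(-7 - 14) = ((4 - 13*36) + 465)*(-21) = ((4 - 468) + 465)*(-21) = (-464 + 465)*(-21) = 1*(-21) = -21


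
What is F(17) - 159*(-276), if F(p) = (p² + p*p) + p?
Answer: 44479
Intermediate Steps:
F(p) = p + 2*p² (F(p) = (p² + p²) + p = 2*p² + p = p + 2*p²)
F(17) - 159*(-276) = 17*(1 + 2*17) - 159*(-276) = 17*(1 + 34) + 43884 = 17*35 + 43884 = 595 + 43884 = 44479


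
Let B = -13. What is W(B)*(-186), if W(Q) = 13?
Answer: -2418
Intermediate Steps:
W(B)*(-186) = 13*(-186) = -2418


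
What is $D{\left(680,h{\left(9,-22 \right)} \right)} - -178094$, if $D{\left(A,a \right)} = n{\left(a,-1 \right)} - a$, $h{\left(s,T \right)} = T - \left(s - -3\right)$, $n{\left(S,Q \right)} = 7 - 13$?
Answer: $178122$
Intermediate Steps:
$n{\left(S,Q \right)} = -6$ ($n{\left(S,Q \right)} = 7 - 13 = -6$)
$h{\left(s,T \right)} = -3 + T - s$ ($h{\left(s,T \right)} = T - \left(s + 3\right) = T - \left(3 + s\right) = -3 + T - s$)
$D{\left(A,a \right)} = -6 - a$
$D{\left(680,h{\left(9,-22 \right)} \right)} - -178094 = \left(-6 - \left(-3 - 22 - 9\right)\right) - -178094 = \left(-6 - \left(-3 - 22 - 9\right)\right) + 178094 = \left(-6 - -34\right) + 178094 = \left(-6 + 34\right) + 178094 = 28 + 178094 = 178122$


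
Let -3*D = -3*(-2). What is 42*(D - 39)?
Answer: -1722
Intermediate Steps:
D = -2 (D = -(-1)*(-2) = -⅓*6 = -2)
42*(D - 39) = 42*(-2 - 39) = 42*(-41) = -1722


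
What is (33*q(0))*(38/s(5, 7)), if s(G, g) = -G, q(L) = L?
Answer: 0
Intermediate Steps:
(33*q(0))*(38/s(5, 7)) = (33*0)*(38/((-1*5))) = 0*(38/(-5)) = 0*(38*(-⅕)) = 0*(-38/5) = 0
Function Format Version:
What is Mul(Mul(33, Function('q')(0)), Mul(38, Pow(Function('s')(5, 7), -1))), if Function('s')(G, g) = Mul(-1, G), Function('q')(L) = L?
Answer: 0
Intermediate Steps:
Mul(Mul(33, Function('q')(0)), Mul(38, Pow(Function('s')(5, 7), -1))) = Mul(Mul(33, 0), Mul(38, Pow(Mul(-1, 5), -1))) = Mul(0, Mul(38, Pow(-5, -1))) = Mul(0, Mul(38, Rational(-1, 5))) = Mul(0, Rational(-38, 5)) = 0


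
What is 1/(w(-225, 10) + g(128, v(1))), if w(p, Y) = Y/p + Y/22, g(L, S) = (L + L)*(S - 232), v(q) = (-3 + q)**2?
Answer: -495/28891957 ≈ -1.7133e-5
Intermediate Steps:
g(L, S) = 2*L*(-232 + S) (g(L, S) = (2*L)*(-232 + S) = 2*L*(-232 + S))
w(p, Y) = Y/22 + Y/p (w(p, Y) = Y/p + Y*(1/22) = Y/p + Y/22 = Y/22 + Y/p)
1/(w(-225, 10) + g(128, v(1))) = 1/(((1/22)*10 + 10/(-225)) + 2*128*(-232 + (-3 + 1)**2)) = 1/((5/11 + 10*(-1/225)) + 2*128*(-232 + (-2)**2)) = 1/((5/11 - 2/45) + 2*128*(-232 + 4)) = 1/(203/495 + 2*128*(-228)) = 1/(203/495 - 58368) = 1/(-28891957/495) = -495/28891957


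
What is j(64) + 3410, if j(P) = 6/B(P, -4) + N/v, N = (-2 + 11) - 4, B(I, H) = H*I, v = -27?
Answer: 11784239/3456 ≈ 3409.8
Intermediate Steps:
N = 5 (N = 9 - 4 = 5)
j(P) = -5/27 - 3/(2*P) (j(P) = 6/((-4*P)) + 5/(-27) = 6*(-1/(4*P)) + 5*(-1/27) = -3/(2*P) - 5/27 = -5/27 - 3/(2*P))
j(64) + 3410 = (1/54)*(-81 - 10*64)/64 + 3410 = (1/54)*(1/64)*(-81 - 640) + 3410 = (1/54)*(1/64)*(-721) + 3410 = -721/3456 + 3410 = 11784239/3456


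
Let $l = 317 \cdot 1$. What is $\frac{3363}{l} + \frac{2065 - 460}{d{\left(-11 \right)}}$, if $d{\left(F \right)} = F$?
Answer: $- \frac{471792}{3487} \approx -135.3$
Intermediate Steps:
$l = 317$
$\frac{3363}{l} + \frac{2065 - 460}{d{\left(-11 \right)}} = \frac{3363}{317} + \frac{2065 - 460}{-11} = 3363 \cdot \frac{1}{317} + \left(2065 - 460\right) \left(- \frac{1}{11}\right) = \frac{3363}{317} + 1605 \left(- \frac{1}{11}\right) = \frac{3363}{317} - \frac{1605}{11} = - \frac{471792}{3487}$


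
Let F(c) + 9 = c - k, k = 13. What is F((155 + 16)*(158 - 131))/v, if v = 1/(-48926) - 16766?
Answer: -224814970/820293317 ≈ -0.27407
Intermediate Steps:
v = -820293317/48926 (v = -1/48926 - 16766 = -820293317/48926 ≈ -16766.)
F(c) = -22 + c (F(c) = -9 + (c - 1*13) = -9 + (c - 13) = -9 + (-13 + c) = -22 + c)
F((155 + 16)*(158 - 131))/v = (-22 + (155 + 16)*(158 - 131))/(-820293317/48926) = (-22 + 171*27)*(-48926/820293317) = (-22 + 4617)*(-48926/820293317) = 4595*(-48926/820293317) = -224814970/820293317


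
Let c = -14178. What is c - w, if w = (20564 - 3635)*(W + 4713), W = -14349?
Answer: 163113666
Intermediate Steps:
w = -163127844 (w = (20564 - 3635)*(-14349 + 4713) = 16929*(-9636) = -163127844)
c - w = -14178 - 1*(-163127844) = -14178 + 163127844 = 163113666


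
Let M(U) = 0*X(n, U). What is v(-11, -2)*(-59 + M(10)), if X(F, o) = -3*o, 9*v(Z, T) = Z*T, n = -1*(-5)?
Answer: -1298/9 ≈ -144.22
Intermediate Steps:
n = 5
v(Z, T) = T*Z/9 (v(Z, T) = (Z*T)/9 = (T*Z)/9 = T*Z/9)
M(U) = 0 (M(U) = 0*(-3*U) = 0)
v(-11, -2)*(-59 + M(10)) = ((⅑)*(-2)*(-11))*(-59 + 0) = (22/9)*(-59) = -1298/9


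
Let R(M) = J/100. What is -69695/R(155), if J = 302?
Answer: -3484750/151 ≈ -23078.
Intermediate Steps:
R(M) = 151/50 (R(M) = 302/100 = 302*(1/100) = 151/50)
-69695/R(155) = -69695/151/50 = -69695*50/151 = -3484750/151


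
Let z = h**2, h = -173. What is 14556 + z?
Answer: 44485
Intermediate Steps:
z = 29929 (z = (-173)**2 = 29929)
14556 + z = 14556 + 29929 = 44485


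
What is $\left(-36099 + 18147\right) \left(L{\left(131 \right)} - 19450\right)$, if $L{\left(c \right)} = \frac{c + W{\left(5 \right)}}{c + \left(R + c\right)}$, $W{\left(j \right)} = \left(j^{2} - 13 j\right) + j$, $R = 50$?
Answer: $\frac{4539091392}{13} \approx 3.4916 \cdot 10^{8}$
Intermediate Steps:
$W{\left(j \right)} = j^{2} - 12 j$
$L{\left(c \right)} = \frac{-35 + c}{50 + 2 c}$ ($L{\left(c \right)} = \frac{c + 5 \left(-12 + 5\right)}{c + \left(50 + c\right)} = \frac{c + 5 \left(-7\right)}{50 + 2 c} = \frac{c - 35}{50 + 2 c} = \frac{-35 + c}{50 + 2 c}$)
$\left(-36099 + 18147\right) \left(L{\left(131 \right)} - 19450\right) = \left(-36099 + 18147\right) \left(\frac{-35 + 131}{2 \left(25 + 131\right)} - 19450\right) = - 17952 \left(\frac{1}{2} \cdot \frac{1}{156} \cdot 96 - 19450\right) = - 17952 \left(\frac{4}{13} - 19450\right) = \left(-17952\right) \left(- \frac{252846}{13}\right) = \frac{4539091392}{13}$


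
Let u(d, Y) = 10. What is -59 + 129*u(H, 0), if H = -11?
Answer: 1231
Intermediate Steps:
-59 + 129*u(H, 0) = -59 + 129*10 = -59 + 1290 = 1231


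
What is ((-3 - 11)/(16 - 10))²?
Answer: 49/9 ≈ 5.4444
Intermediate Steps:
((-3 - 11)/(16 - 10))² = (-14/6)² = (-14*⅙)² = (-7/3)² = 49/9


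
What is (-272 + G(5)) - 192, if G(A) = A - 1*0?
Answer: -459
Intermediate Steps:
G(A) = A (G(A) = A + 0 = A)
(-272 + G(5)) - 192 = (-272 + 5) - 192 = -267 - 192 = -459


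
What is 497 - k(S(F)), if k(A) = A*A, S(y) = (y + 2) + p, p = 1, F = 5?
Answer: 433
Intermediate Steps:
S(y) = 3 + y (S(y) = (y + 2) + 1 = (2 + y) + 1 = 3 + y)
k(A) = A²
497 - k(S(F)) = 497 - (3 + 5)² = 497 - 1*8² = 497 - 1*64 = 497 - 64 = 433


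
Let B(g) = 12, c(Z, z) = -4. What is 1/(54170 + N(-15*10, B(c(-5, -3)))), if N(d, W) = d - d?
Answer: 1/54170 ≈ 1.8460e-5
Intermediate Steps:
N(d, W) = 0
1/(54170 + N(-15*10, B(c(-5, -3)))) = 1/(54170 + 0) = 1/54170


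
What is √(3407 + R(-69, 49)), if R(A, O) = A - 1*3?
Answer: √3335 ≈ 57.749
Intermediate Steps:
R(A, O) = -3 + A (R(A, O) = A - 3 = -3 + A)
√(3407 + R(-69, 49)) = √(3407 + (-3 - 69)) = √(3407 - 72) = √3335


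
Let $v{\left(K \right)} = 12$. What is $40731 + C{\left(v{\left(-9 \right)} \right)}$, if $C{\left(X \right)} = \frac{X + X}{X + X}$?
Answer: $40732$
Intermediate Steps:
$C{\left(X \right)} = 1$ ($C{\left(X \right)} = \frac{2 X}{2 X} = 2 X \frac{1}{2 X} = 1$)
$40731 + C{\left(v{\left(-9 \right)} \right)} = 40731 + 1 = 40732$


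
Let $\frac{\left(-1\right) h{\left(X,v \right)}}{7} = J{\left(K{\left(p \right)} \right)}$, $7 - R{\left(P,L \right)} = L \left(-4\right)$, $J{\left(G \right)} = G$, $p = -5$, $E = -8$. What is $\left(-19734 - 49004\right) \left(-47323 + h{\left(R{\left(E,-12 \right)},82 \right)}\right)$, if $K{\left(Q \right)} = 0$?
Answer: $3252888374$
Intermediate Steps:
$R{\left(P,L \right)} = 7 + 4 L$ ($R{\left(P,L \right)} = 7 - L \left(-4\right) = 7 - - 4 L = 7 + 4 L$)
$h{\left(X,v \right)} = 0$ ($h{\left(X,v \right)} = \left(-7\right) 0 = 0$)
$\left(-19734 - 49004\right) \left(-47323 + h{\left(R{\left(E,-12 \right)},82 \right)}\right) = \left(-19734 - 49004\right) \left(-47323 + 0\right) = \left(-68738\right) \left(-47323\right) = 3252888374$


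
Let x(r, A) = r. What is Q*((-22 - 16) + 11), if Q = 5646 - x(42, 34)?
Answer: -151308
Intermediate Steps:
Q = 5604 (Q = 5646 - 1*42 = 5646 - 42 = 5604)
Q*((-22 - 16) + 11) = 5604*((-22 - 16) + 11) = 5604*(-38 + 11) = 5604*(-27) = -151308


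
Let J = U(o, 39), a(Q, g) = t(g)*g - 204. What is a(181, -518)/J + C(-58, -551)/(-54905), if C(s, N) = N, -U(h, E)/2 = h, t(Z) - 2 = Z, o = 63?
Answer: -814676533/384335 ≈ -2119.7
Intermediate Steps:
t(Z) = 2 + Z
U(h, E) = -2*h
a(Q, g) = -204 + g*(2 + g) (a(Q, g) = (2 + g)*g - 204 = g*(2 + g) - 204 = -204 + g*(2 + g))
J = -126 (J = -2*63 = -126)
a(181, -518)/J + C(-58, -551)/(-54905) = (-204 - 518*(2 - 518))/(-126) - 551/(-54905) = (-204 - 518*(-516))*(-1/126) - 551*(-1/54905) = (-204 + 267288)*(-1/126) + 551/54905 = 267084*(-1/126) + 551/54905 = -14838/7 + 551/54905 = -814676533/384335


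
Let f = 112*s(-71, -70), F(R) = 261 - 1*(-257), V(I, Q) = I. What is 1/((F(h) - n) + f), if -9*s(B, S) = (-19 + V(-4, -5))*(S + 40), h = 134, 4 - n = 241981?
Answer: 3/701725 ≈ 4.2752e-6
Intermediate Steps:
n = -241977 (n = 4 - 1*241981 = 4 - 241981 = -241977)
F(R) = 518 (F(R) = 261 + 257 = 518)
s(B, S) = 920/9 + 23*S/9 (s(B, S) = -(-19 - 4)*(S + 40)/9 = -(-23)*(40 + S)/9 = -(-920 - 23*S)/9 = 920/9 + 23*S/9)
f = -25760/3 (f = 112*(920/9 + (23/9)*(-70)) = 112*(920/9 - 1610/9) = 112*(-230/3) = -25760/3 ≈ -8586.7)
1/((F(h) - n) + f) = 1/((518 - 1*(-241977)) - 25760/3) = 1/((518 + 241977) - 25760/3) = 1/(242495 - 25760/3) = 1/(701725/3) = 3/701725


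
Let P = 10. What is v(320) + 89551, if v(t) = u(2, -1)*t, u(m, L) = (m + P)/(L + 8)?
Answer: 630697/7 ≈ 90100.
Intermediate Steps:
u(m, L) = (10 + m)/(8 + L) (u(m, L) = (m + 10)/(L + 8) = (10 + m)/(8 + L))
v(t) = 12*t/7 (v(t) = ((10 + 2)/(8 - 1))*t = (12/7)*t = ((1/7)*12)*t = 12*t/7)
v(320) + 89551 = (12/7)*320 + 89551 = 3840/7 + 89551 = 630697/7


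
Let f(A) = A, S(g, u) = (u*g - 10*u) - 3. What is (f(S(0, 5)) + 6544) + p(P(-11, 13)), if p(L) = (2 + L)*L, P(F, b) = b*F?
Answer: 26654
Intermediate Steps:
P(F, b) = F*b
p(L) = L*(2 + L)
S(g, u) = -3 - 10*u + g*u (S(g, u) = (g*u - 10*u) - 3 = (-10*u + g*u) - 3 = -3 - 10*u + g*u)
(f(S(0, 5)) + 6544) + p(P(-11, 13)) = ((-3 - 10*5 + 0*5) + 6544) + (-11*13)*(2 - 11*13) = ((-3 - 50 + 0) + 6544) - 143*(2 - 143) = (-53 + 6544) - 143*(-141) = 6491 + 20163 = 26654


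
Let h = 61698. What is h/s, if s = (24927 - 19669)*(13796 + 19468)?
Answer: 1469/4164336 ≈ 0.00035276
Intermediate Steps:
s = 174902112 (s = 5258*33264 = 174902112)
h/s = 61698/174902112 = 61698*(1/174902112) = 1469/4164336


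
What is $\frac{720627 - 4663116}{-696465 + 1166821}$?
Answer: $- \frac{3942489}{470356} \approx -8.3819$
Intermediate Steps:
$\frac{720627 - 4663116}{-696465 + 1166821} = - \frac{3942489}{470356}$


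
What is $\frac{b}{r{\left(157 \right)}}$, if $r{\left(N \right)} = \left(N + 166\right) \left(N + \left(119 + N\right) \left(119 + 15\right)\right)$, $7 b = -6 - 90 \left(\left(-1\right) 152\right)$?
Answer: $\frac{13674}{83975801} \approx 0.00016283$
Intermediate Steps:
$b = \frac{13674}{7}$ ($b = \frac{-6 - 90 \left(\left(-1\right) 152\right)}{7} = \frac{-6 - -13680}{7} = \frac{-6 + 13680}{7} = \frac{1}{7} \cdot 13674 = \frac{13674}{7} \approx 1953.4$)
$r{\left(N \right)} = \left(166 + N\right) \left(15946 + 135 N\right)$ ($r{\left(N \right)} = \left(166 + N\right) \left(N + \left(119 + N\right) 134\right) = \left(166 + N\right) \left(N + \left(15946 + 134 N\right)\right) = \left(166 + N\right) \left(15946 + 135 N\right)$)
$\frac{b}{r{\left(157 \right)}} = \frac{13674}{7 \left(2647036 + 135 \cdot 157^{2} + 38356 \cdot 157\right)} = \frac{13674}{7 \left(2647036 + 135 \cdot 24649 + 6021892\right)} = \frac{13674}{7 \left(2647036 + 3327615 + 6021892\right)} = \frac{13674}{7 \cdot 11996543} = \frac{13674}{7} \cdot \frac{1}{11996543} = \frac{13674}{83975801}$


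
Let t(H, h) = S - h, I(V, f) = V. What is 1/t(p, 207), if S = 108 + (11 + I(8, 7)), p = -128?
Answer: -1/80 ≈ -0.012500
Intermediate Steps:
S = 127 (S = 108 + (11 + 8) = 108 + 19 = 127)
t(H, h) = 127 - h
1/t(p, 207) = 1/(127 - 1*207) = 1/(127 - 207) = 1/(-80) = -1/80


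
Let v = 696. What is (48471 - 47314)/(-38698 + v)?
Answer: -1157/38002 ≈ -0.030446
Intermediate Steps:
(48471 - 47314)/(-38698 + v) = (48471 - 47314)/(-38698 + 696) = 1157/(-38002) = 1157*(-1/38002) = -1157/38002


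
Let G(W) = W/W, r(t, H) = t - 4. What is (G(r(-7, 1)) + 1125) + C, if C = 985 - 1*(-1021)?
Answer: 3132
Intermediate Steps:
r(t, H) = -4 + t
C = 2006 (C = 985 + 1021 = 2006)
G(W) = 1
(G(r(-7, 1)) + 1125) + C = (1 + 1125) + 2006 = 1126 + 2006 = 3132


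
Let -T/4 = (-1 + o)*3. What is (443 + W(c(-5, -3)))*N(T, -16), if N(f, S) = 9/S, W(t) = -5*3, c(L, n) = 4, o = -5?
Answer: -963/4 ≈ -240.75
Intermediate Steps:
W(t) = -15
T = 72 (T = -4*(-1 - 5)*3 = -(-24)*3 = -4*(-18) = 72)
(443 + W(c(-5, -3)))*N(T, -16) = (443 - 15)*(9/(-16)) = 428*(9*(-1/16)) = 428*(-9/16) = -963/4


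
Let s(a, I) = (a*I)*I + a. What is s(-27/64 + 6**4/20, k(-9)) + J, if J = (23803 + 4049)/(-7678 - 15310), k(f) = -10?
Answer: 11955560487/1839040 ≈ 6501.0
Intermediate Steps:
s(a, I) = a + a*I**2 (s(a, I) = (I*a)*I + a = a*I**2 + a = a + a*I**2)
J = -6963/5747 (J = 27852/(-22988) = 27852*(-1/22988) = -6963/5747 ≈ -1.2116)
s(-27/64 + 6**4/20, k(-9)) + J = (-27/64 + 6**4/20)*(1 + (-10)**2) - 6963/5747 = (-27*1/64 + 1296*(1/20))*(1 + 100) - 6963/5747 = (-27/64 + 324/5)*101 - 6963/5747 = (20601/320)*101 - 6963/5747 = 2080701/320 - 6963/5747 = 11955560487/1839040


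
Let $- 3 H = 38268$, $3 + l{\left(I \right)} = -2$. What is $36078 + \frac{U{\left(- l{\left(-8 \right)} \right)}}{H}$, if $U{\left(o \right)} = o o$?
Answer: $\frac{460210943}{12756} \approx 36078.0$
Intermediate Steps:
$l{\left(I \right)} = -5$ ($l{\left(I \right)} = -3 - 2 = -5$)
$H = -12756$ ($H = \left(- \frac{1}{3}\right) 38268 = -12756$)
$U{\left(o \right)} = o^{2}$
$36078 + \frac{U{\left(- l{\left(-8 \right)} \right)}}{H} = 36078 + \frac{\left(\left(-1\right) \left(-5\right)\right)^{2}}{-12756} = 36078 + 5^{2} \left(- \frac{1}{12756}\right) = 36078 + 25 \left(- \frac{1}{12756}\right) = 36078 - \frac{25}{12756} = \frac{460210943}{12756}$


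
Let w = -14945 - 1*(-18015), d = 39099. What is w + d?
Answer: 42169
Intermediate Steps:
w = 3070 (w = -14945 + 18015 = 3070)
w + d = 3070 + 39099 = 42169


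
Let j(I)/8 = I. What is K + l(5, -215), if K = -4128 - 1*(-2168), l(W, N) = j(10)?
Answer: -1880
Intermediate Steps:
j(I) = 8*I
l(W, N) = 80 (l(W, N) = 8*10 = 80)
K = -1960 (K = -4128 + 2168 = -1960)
K + l(5, -215) = -1960 + 80 = -1880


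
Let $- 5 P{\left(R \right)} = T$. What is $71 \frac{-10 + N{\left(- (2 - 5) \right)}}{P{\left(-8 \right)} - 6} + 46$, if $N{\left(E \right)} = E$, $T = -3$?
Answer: $\frac{3727}{27} \approx 138.04$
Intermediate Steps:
$P{\left(R \right)} = \frac{3}{5}$ ($P{\left(R \right)} = \left(- \frac{1}{5}\right) \left(-3\right) = \frac{3}{5}$)
$71 \frac{-10 + N{\left(- (2 - 5) \right)}}{P{\left(-8 \right)} - 6} + 46 = 71 \frac{-10 - \left(2 - 5\right)}{\frac{3}{5} - 6} + 46 = 71 \frac{-10 - -3}{- \frac{27}{5}} + 46 = 71 \left(-10 + 3\right) \left(- \frac{5}{27}\right) + 46 = 71 \left(\left(-7\right) \left(- \frac{5}{27}\right)\right) + 46 = 71 \cdot \frac{35}{27} + 46 = \frac{2485}{27} + 46 = \frac{3727}{27}$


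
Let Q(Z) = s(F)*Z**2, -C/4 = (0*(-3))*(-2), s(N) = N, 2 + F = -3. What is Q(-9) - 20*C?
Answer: -405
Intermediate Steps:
F = -5 (F = -2 - 3 = -5)
C = 0 (C = -4*0*(-3)*(-2) = -0*(-2) = -4*0 = 0)
Q(Z) = -5*Z**2
Q(-9) - 20*C = -5*(-9)**2 - 20*0 = -5*81 + 0 = -405 + 0 = -405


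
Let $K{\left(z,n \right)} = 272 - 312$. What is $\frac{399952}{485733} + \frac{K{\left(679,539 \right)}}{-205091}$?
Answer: $\frac{82045984952}{99619466703} \approx 0.82359$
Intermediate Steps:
$K{\left(z,n \right)} = -40$
$\frac{399952}{485733} + \frac{K{\left(679,539 \right)}}{-205091} = \frac{399952}{485733} - \frac{40}{-205091} = 399952 \cdot \frac{1}{485733} - - \frac{40}{205091} = \frac{399952}{485733} + \frac{40}{205091} = \frac{82045984952}{99619466703}$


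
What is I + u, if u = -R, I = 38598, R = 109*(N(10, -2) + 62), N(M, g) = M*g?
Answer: 34020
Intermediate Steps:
R = 4578 (R = 109*(10*(-2) + 62) = 109*(-20 + 62) = 109*42 = 4578)
u = -4578 (u = -1*4578 = -4578)
I + u = 38598 - 4578 = 34020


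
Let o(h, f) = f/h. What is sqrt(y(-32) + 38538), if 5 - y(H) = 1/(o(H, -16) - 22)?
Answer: 19*sqrt(197413)/43 ≈ 196.32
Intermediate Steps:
y(H) = 5 - 1/(-22 - 16/H) (y(H) = 5 - 1/(-16/H - 22) = 5 - 1/(-22 - 16/H))
sqrt(y(-32) + 38538) = sqrt((80 + 111*(-32))/(2*(8 + 11*(-32))) + 38538) = sqrt((80 - 3552)/(2*(8 - 352)) + 38538) = sqrt((1/2)*(-3472)/(-344) + 38538) = sqrt((1/2)*(-1/344)*(-3472) + 38538) = sqrt(217/43 + 38538) = sqrt(1657351/43) = 19*sqrt(197413)/43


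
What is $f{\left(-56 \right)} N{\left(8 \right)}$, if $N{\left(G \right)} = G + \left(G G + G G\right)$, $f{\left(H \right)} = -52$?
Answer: $-7072$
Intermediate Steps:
$N{\left(G \right)} = G + 2 G^{2}$ ($N{\left(G \right)} = G + \left(G^{2} + G^{2}\right) = G + 2 G^{2}$)
$f{\left(-56 \right)} N{\left(8 \right)} = - 52 \cdot 8 \left(1 + 2 \cdot 8\right) = - 52 \cdot 8 \left(1 + 16\right) = - 52 \cdot 8 \cdot 17 = \left(-52\right) 136 = -7072$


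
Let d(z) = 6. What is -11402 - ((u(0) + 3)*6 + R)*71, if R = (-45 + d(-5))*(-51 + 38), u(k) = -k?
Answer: -48677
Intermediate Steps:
R = 507 (R = (-45 + 6)*(-51 + 38) = -39*(-13) = 507)
-11402 - ((u(0) + 3)*6 + R)*71 = -11402 - ((-1*0 + 3)*6 + 507)*71 = -11402 - ((0 + 3)*6 + 507)*71 = -11402 - (3*6 + 507)*71 = -11402 - (18 + 507)*71 = -11402 - 525*71 = -11402 - 1*37275 = -11402 - 37275 = -48677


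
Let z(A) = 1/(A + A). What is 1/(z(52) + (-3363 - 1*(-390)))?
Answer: -104/309191 ≈ -0.00033636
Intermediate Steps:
z(A) = 1/(2*A)
1/(z(52) + (-3363 - 1*(-390))) = 1/((½)/52 + (-3363 - 1*(-390))) = 1/((½)*(1/52) + (-3363 + 390)) = 1/(1/104 - 2973) = 1/(-309191/104) = -104/309191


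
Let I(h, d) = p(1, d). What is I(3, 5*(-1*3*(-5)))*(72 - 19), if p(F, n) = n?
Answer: 3975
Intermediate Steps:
I(h, d) = d
I(3, 5*(-1*3*(-5)))*(72 - 19) = (5*(-1*3*(-5)))*(72 - 19) = (5*(-3*(-5)))*53 = (5*15)*53 = 75*53 = 3975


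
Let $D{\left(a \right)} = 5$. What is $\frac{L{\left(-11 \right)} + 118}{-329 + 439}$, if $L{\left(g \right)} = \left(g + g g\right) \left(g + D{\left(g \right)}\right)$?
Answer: $- \frac{271}{55} \approx -4.9273$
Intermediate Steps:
$L{\left(g \right)} = \left(5 + g\right) \left(g + g^{2}\right)$ ($L{\left(g \right)} = \left(g + g g\right) \left(g + 5\right) = \left(g + g^{2}\right) \left(5 + g\right) = \left(5 + g\right) \left(g + g^{2}\right)$)
$\frac{L{\left(-11 \right)} + 118}{-329 + 439} = \frac{- 11 \left(5 + \left(-11\right)^{2} + 6 \left(-11\right)\right) + 118}{-329 + 439} = \frac{- 11 \left(5 + 121 - 66\right) + 118}{110} = \left(\left(-11\right) 60 + 118\right) \frac{1}{110} = \left(-660 + 118\right) \frac{1}{110} = \left(-542\right) \frac{1}{110} = - \frac{271}{55}$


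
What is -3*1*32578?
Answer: -97734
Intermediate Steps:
-3*1*32578 = -3*32578 = -97734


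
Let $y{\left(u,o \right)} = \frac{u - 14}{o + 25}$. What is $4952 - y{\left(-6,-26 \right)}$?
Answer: $4932$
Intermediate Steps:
$y{\left(u,o \right)} = \frac{-14 + u}{25 + o}$
$4952 - y{\left(-6,-26 \right)} = 4952 - \frac{-14 - 6}{25 - 26} = 4952 - \frac{1}{-1} \left(-20\right) = 4952 - \left(-1\right) \left(-20\right) = 4952 - 20 = 4932$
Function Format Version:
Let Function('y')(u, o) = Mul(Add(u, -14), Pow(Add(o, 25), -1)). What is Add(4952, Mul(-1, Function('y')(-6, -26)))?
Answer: 4932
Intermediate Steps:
Function('y')(u, o) = Mul(Pow(Add(25, o), -1), Add(-14, u)) (Function('y')(u, o) = Mul(Add(-14, u), Pow(Add(25, o), -1)) = Mul(Pow(Add(25, o), -1), Add(-14, u)))
Add(4952, Mul(-1, Function('y')(-6, -26))) = Add(4952, Mul(-1, Mul(Pow(Add(25, -26), -1), Add(-14, -6)))) = Add(4952, Mul(-1, Mul(Pow(-1, -1), -20))) = Add(4952, Mul(-1, Mul(-1, -20))) = Add(4952, Mul(-1, 20)) = Add(4952, -20) = 4932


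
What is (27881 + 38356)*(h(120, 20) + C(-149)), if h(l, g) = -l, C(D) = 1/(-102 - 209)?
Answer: -2472031077/311 ≈ -7.9487e+6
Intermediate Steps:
C(D) = -1/311 (C(D) = 1/(-311) = -1/311)
(27881 + 38356)*(h(120, 20) + C(-149)) = (27881 + 38356)*(-1*120 - 1/311) = 66237*(-120 - 1/311) = 66237*(-37321/311) = -2472031077/311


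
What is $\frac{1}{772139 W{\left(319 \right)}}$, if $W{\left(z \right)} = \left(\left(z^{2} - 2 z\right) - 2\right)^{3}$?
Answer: $\frac{1}{798398212735539335979} \approx 1.2525 \cdot 10^{-21}$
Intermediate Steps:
$W{\left(z \right)} = \left(-2 + z^{2} - 2 z\right)^{3}$
$\frac{1}{772139 W{\left(319 \right)}} = \frac{1}{772139 \left(- \left(2 - 319^{2} + 2 \cdot 319\right)^{3}\right)} = \frac{1}{772139 \left(- \left(2 - 101761 + 638\right)^{3}\right)} = \frac{1}{772139 \left(- \left(-101121\right)^{3}\right)} = \frac{1}{772139 \left(\left(-1\right) \left(-1034008400994561\right)\right)} = \frac{1}{772139 \cdot 1034008400994561} = \frac{1}{772139} \cdot \frac{1}{1034008400994561} = \frac{1}{798398212735539335979}$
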